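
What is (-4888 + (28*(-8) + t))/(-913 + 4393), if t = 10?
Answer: -2551/1740 ≈ -1.4661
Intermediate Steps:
(-4888 + (28*(-8) + t))/(-913 + 4393) = (-4888 + (28*(-8) + 10))/(-913 + 4393) = (-4888 + (-224 + 10))/3480 = (-4888 - 214)*(1/3480) = -5102*1/3480 = -2551/1740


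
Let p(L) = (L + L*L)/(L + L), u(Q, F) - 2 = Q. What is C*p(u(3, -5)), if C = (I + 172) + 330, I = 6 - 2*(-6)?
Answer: 1560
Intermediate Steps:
u(Q, F) = 2 + Q
p(L) = (L + L²)/(2*L) (p(L) = (L + L²)/((2*L)) = (L + L²)*(1/(2*L)) = (L + L²)/(2*L))
I = 18 (I = 6 + 12 = 18)
C = 520 (C = (18 + 172) + 330 = 190 + 330 = 520)
C*p(u(3, -5)) = 520*(½ + (2 + 3)/2) = 520*(½ + (½)*5) = 520*(½ + 5/2) = 520*3 = 1560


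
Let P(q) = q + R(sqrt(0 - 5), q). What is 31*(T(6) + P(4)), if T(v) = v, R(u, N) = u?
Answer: 310 + 31*I*sqrt(5) ≈ 310.0 + 69.318*I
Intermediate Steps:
P(q) = q + I*sqrt(5) (P(q) = q + sqrt(0 - 5) = q + sqrt(-5) = q + I*sqrt(5))
31*(T(6) + P(4)) = 31*(6 + (4 + I*sqrt(5))) = 31*(10 + I*sqrt(5)) = 310 + 31*I*sqrt(5)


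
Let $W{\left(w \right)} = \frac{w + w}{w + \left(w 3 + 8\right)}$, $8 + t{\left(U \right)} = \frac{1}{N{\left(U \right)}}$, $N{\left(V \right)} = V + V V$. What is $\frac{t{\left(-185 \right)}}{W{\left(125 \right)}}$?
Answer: $- \frac{34584513}{2127500} \approx -16.256$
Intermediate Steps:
$N{\left(V \right)} = V + V^{2}$
$t{\left(U \right)} = -8 + \frac{1}{U \left(1 + U\right)}$
$W{\left(w \right)} = \frac{2 w}{8 + 4 w}$ ($W{\left(w \right)} = \frac{2 w}{w + \left(3 w + 8\right)} = \frac{2 w}{w + \left(8 + 3 w\right)} = \frac{2 w}{8 + 4 w}$)
$\frac{t{\left(-185 \right)}}{W{\left(125 \right)}} = \frac{-8 + \frac{1}{\left(-185\right) \left(1 - 185\right)}}{\frac{1}{2} \cdot 125 \frac{1}{2 + 125}} = \frac{-8 - \frac{1}{185 \left(-184\right)}}{\frac{1}{2} \cdot 125 \cdot \frac{1}{127}} = \frac{-8 - - \frac{1}{34040}}{\frac{1}{2} \cdot 125 \cdot \frac{1}{127}} = \frac{-8 + \frac{1}{34040}}{\frac{125}{254}} = \left(- \frac{272319}{34040}\right) \frac{254}{125} = - \frac{34584513}{2127500}$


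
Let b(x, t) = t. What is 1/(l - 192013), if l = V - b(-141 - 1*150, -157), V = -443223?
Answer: -1/635079 ≈ -1.5746e-6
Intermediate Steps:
l = -443066 (l = -443223 - 1*(-157) = -443223 + 157 = -443066)
1/(l - 192013) = 1/(-443066 - 192013) = 1/(-635079) = -1/635079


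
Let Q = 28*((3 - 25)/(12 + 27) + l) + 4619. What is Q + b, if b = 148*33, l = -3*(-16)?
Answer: 422417/39 ≈ 10831.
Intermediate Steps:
l = 48
b = 4884
Q = 231941/39 (Q = 28*((3 - 25)/(12 + 27) + 48) + 4619 = 28*(-22/39 + 48) + 4619 = 28*(1850/39) + 4619 = 51800/39 + 4619 = 231941/39 ≈ 5947.2)
Q + b = 231941/39 + 4884 = 422417/39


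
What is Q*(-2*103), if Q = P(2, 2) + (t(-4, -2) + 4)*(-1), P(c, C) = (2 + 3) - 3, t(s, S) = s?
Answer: -412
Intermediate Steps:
P(c, C) = 2 (P(c, C) = 5 - 3 = 2)
Q = 2 (Q = 2 + (-4 + 4)*(-1) = 2 + 0*(-1) = 2 + 0 = 2)
Q*(-2*103) = 2*(-2*103) = 2*(-206) = -412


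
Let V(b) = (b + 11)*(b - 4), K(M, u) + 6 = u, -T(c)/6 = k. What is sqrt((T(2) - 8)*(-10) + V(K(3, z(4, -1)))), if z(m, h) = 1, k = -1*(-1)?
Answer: sqrt(86) ≈ 9.2736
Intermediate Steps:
k = 1
T(c) = -6 (T(c) = -6*1 = -6)
K(M, u) = -6 + u
V(b) = (-4 + b)*(11 + b) (V(b) = (11 + b)*(-4 + b) = (-4 + b)*(11 + b))
sqrt((T(2) - 8)*(-10) + V(K(3, z(4, -1)))) = sqrt((-6 - 8)*(-10) + (-44 + (-6 + 1)**2 + 7*(-6 + 1))) = sqrt(-14*(-10) + (-44 + (-5)**2 + 7*(-5))) = sqrt(140 + (-44 + 25 - 35)) = sqrt(140 - 54) = sqrt(86)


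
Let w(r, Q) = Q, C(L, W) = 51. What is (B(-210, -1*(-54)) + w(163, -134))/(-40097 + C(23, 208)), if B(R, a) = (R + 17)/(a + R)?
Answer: 20711/6247176 ≈ 0.0033153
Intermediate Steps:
B(R, a) = (17 + R)/(R + a)
(B(-210, -1*(-54)) + w(163, -134))/(-40097 + C(23, 208)) = ((17 - 210)/(-210 - 1*(-54)) - 134)/(-40097 + 51) = (-193/(-210 + 54) - 134)/(-40046) = (-193/(-156) - 134)*(-1/40046) = (-1/156*(-193) - 134)*(-1/40046) = (193/156 - 134)*(-1/40046) = -20711/156*(-1/40046) = 20711/6247176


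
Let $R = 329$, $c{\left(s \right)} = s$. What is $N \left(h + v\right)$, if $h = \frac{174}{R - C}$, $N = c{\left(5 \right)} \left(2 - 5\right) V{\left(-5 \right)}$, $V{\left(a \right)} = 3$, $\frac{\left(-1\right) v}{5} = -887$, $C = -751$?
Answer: $- \frac{798329}{4} \approx -1.9958 \cdot 10^{5}$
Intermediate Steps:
$v = 4435$ ($v = \left(-5\right) \left(-887\right) = 4435$)
$N = -45$ ($N = 5 \left(2 - 5\right) 3 = 5 \left(-3\right) 3 = \left(-15\right) 3 = -45$)
$h = \frac{29}{180}$ ($h = \frac{174}{329 - -751} = \frac{174}{329 + 751} = \frac{174}{1080} = 174 \cdot \frac{1}{1080} = \frac{29}{180} \approx 0.16111$)
$N \left(h + v\right) = - 45 \left(\frac{29}{180} + 4435\right) = \left(-45\right) \frac{798329}{180} = - \frac{798329}{4}$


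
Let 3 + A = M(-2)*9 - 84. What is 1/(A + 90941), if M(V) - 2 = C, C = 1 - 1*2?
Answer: 1/90863 ≈ 1.1006e-5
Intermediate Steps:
C = -1 (C = 1 - 2 = -1)
M(V) = 1 (M(V) = 2 - 1 = 1)
A = -78 (A = -3 + (1*9 - 84) = -3 + (9 - 84) = -3 - 75 = -78)
1/(A + 90941) = 1/(-78 + 90941) = 1/90863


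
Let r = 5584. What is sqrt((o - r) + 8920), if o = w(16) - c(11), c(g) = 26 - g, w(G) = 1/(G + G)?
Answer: sqrt(212546)/8 ≈ 57.628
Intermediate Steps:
w(G) = 1/(2*G)
o = -479/32 (o = (1/2)/16 - (26 - 1*11) = (1/2)*(1/16) - (26 - 11) = 1/32 - 1*15 = 1/32 - 15 = -479/32 ≈ -14.969)
sqrt((o - r) + 8920) = sqrt((-479/32 - 1*5584) + 8920) = sqrt((-479/32 - 5584) + 8920) = sqrt(-179167/32 + 8920) = sqrt(106273/32) = sqrt(212546)/8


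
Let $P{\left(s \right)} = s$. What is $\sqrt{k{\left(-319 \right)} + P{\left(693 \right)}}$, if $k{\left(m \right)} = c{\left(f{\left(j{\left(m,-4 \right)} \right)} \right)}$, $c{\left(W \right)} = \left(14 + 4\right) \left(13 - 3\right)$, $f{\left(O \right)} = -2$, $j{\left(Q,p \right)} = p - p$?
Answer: $3 \sqrt{97} \approx 29.547$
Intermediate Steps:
$j{\left(Q,p \right)} = 0$
$c{\left(W \right)} = 180$ ($c{\left(W \right)} = 18 \cdot 10 = 180$)
$k{\left(m \right)} = 180$
$\sqrt{k{\left(-319 \right)} + P{\left(693 \right)}} = \sqrt{180 + 693} = \sqrt{873} = 3 \sqrt{97}$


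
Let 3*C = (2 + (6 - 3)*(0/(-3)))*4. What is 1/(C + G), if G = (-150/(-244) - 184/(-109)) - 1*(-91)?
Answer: 39894/3828607 ≈ 0.010420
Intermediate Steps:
G = 1240741/13298 (G = (-150*(-1/244) - 184*(-1/109)) + 91 = (75/122 + 184/109) + 91 = 30623/13298 + 91 = 1240741/13298 ≈ 93.303)
C = 8/3 (C = ((2 + (6 - 3)*(0/(-3)))*4)/3 = ((2 + 3*(0*(-1/3)))*4)/3 = ((2 + 3*0)*4)/3 = ((2 + 0)*4)/3 = (2*4)/3 = (1/3)*8 = 8/3 ≈ 2.6667)
1/(C + G) = 1/(8/3 + 1240741/13298) = 1/(3828607/39894) = 39894/3828607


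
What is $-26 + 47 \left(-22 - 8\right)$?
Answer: $-1436$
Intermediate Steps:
$-26 + 47 \left(-22 - 8\right) = -26 + 47 \left(-30\right) = -26 - 1410 = -1436$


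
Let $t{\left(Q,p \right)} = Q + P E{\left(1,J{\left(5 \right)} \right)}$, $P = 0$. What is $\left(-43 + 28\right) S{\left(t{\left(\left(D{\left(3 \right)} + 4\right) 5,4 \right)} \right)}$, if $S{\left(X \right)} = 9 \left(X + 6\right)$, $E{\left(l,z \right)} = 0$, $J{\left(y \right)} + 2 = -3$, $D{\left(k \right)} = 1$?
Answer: $-4185$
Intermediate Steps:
$J{\left(y \right)} = -5$ ($J{\left(y \right)} = -2 - 3 = -5$)
$t{\left(Q,p \right)} = Q$ ($t{\left(Q,p \right)} = Q + 0 \cdot 0 = Q + 0 = Q$)
$S{\left(X \right)} = 54 + 9 X$ ($S{\left(X \right)} = 9 \left(6 + X\right) = 54 + 9 X$)
$\left(-43 + 28\right) S{\left(t{\left(\left(D{\left(3 \right)} + 4\right) 5,4 \right)} \right)} = \left(-43 + 28\right) \left(54 + 9 \left(1 + 4\right) 5\right) = - 15 \left(54 + 9 \cdot 5 \cdot 5\right) = - 15 \left(54 + 9 \cdot 25\right) = - 15 \left(54 + 225\right) = \left(-15\right) 279 = -4185$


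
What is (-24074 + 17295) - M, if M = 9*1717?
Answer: -22232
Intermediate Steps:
M = 15453
(-24074 + 17295) - M = (-24074 + 17295) - 1*15453 = -6779 - 15453 = -22232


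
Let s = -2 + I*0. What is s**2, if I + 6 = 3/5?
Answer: 4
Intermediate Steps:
I = -27/5 (I = -6 + 3/5 = -27/5 ≈ -5.4000)
s = -2 (s = -2 - 27/5*0 = -2 + 0 = -2)
s**2 = (-2)**2 = 4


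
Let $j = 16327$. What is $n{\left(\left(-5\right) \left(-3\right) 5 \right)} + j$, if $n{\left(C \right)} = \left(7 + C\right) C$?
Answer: $22477$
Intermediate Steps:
$n{\left(C \right)} = C \left(7 + C\right)$
$n{\left(\left(-5\right) \left(-3\right) 5 \right)} + j = \left(-5\right) \left(-3\right) 5 \left(7 + \left(-5\right) \left(-3\right) 5\right) + 16327 = 15 \cdot 5 \left(7 + 15 \cdot 5\right) + 16327 = 75 \left(7 + 75\right) + 16327 = 75 \cdot 82 + 16327 = 6150 + 16327 = 22477$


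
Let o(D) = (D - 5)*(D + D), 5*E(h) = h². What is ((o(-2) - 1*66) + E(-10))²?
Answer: 324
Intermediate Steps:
E(h) = h²/5
o(D) = 2*D*(-5 + D) (o(D) = (-5 + D)*(2*D) = 2*D*(-5 + D))
((o(-2) - 1*66) + E(-10))² = ((2*(-2)*(-5 - 2) - 1*66) + (⅕)*(-10)²)² = ((2*(-2)*(-7) - 66) + (⅕)*100)² = ((28 - 66) + 20)² = (-38 + 20)² = (-18)² = 324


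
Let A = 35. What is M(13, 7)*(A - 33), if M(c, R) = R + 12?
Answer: 38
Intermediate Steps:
M(c, R) = 12 + R
M(13, 7)*(A - 33) = (12 + 7)*(35 - 33) = 19*2 = 38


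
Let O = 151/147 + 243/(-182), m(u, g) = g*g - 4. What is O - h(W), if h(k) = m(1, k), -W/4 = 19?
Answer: -22061761/3822 ≈ -5772.3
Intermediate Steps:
m(u, g) = -4 + g**2 (m(u, g) = g**2 - 4 = -4 + g**2)
W = -76 (W = -4*19 = -76)
h(k) = -4 + k**2
O = -1177/3822 (O = 151*(1/147) + 243*(-1/182) = 151/147 - 243/182 = -1177/3822 ≈ -0.30795)
O - h(W) = -1177/3822 - (-4 + (-76)**2) = -1177/3822 - (-4 + 5776) = -1177/3822 - 1*5772 = -1177/3822 - 5772 = -22061761/3822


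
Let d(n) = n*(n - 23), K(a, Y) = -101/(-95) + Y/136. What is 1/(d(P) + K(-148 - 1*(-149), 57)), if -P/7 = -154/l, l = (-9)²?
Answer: -84768120/10807641889 ≈ -0.0078433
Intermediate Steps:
l = 81
P = 1078/81 (P = -(-1078)/81 = -7*(-154/81) = 1078/81 ≈ 13.309)
K(a, Y) = 101/95 + Y/136 (K(a, Y) = -101*(-1/95) + Y*(1/136) = 101/95 + Y/136)
d(n) = n*(-23 + n)
1/(d(P) + K(-148 - 1*(-149), 57)) = 1/(1078*(-23 + 1078/81)/81 + (101/95 + (1/136)*57)) = 1/((1078/81)*(-785/81) + (101/95 + 57/136)) = 1/(-846230/6561 + 19151/12920) = 1/(-10807641889/84768120) = -84768120/10807641889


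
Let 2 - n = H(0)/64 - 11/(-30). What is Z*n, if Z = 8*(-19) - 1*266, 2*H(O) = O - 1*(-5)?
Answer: -639749/960 ≈ -666.41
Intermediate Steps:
H(O) = 5/2 + O/2 (H(O) = (O - 1*(-5))/2 = (O + 5)/2 = (5 + O)/2 = 5/2 + O/2)
n = 3061/1920 (n = 2 - ((5/2 + (½)*0)/64 - 11/(-30)) = 2 - ((5/2 + 0)*(1/64) - 11*(-1/30)) = 2 - ((5/2)*(1/64) + 11/30) = 2 - (5/128 + 11/30) = 2 - 1*779/1920 = 2 - 779/1920 = 3061/1920 ≈ 1.5943)
Z = -418 (Z = -152 - 266 = -418)
Z*n = -418*3061/1920 = -639749/960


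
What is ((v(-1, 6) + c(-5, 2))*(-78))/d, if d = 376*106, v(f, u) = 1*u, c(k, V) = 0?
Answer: -117/9964 ≈ -0.011742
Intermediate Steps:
v(f, u) = u
d = 39856
((v(-1, 6) + c(-5, 2))*(-78))/d = ((6 + 0)*(-78))/39856 = (6*(-78))*(1/39856) = -468*1/39856 = -117/9964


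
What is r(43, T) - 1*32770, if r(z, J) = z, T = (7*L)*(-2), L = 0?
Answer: -32727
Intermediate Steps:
T = 0 (T = (7*0)*(-2) = 0*(-2) = 0)
r(43, T) - 1*32770 = 43 - 1*32770 = 43 - 32770 = -32727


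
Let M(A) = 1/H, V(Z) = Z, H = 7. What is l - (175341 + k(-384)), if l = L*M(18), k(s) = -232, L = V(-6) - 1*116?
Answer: -1225885/7 ≈ -1.7513e+5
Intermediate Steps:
L = -122 (L = -6 - 1*116 = -6 - 116 = -122)
M(A) = ⅐ (M(A) = 1/7 = ⅐)
l = -122/7 (l = -122*⅐ = -122/7 ≈ -17.429)
l - (175341 + k(-384)) = -122/7 - (175341 - 232) = -122/7 - 1*175109 = -122/7 - 175109 = -1225885/7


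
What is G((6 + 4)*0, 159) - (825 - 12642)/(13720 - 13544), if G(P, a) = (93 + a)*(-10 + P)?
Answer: -431703/176 ≈ -2452.9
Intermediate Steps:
G(P, a) = (-10 + P)*(93 + a)
G((6 + 4)*0, 159) - (825 - 12642)/(13720 - 13544) = (-930 - 10*159 + 93*((6 + 4)*0) + ((6 + 4)*0)*159) - (825 - 12642)/(13720 - 13544) = (-930 - 1590 + 93*(10*0) + (10*0)*159) - (-11817)/176 = (-930 - 1590 + 93*0 + 0*159) - (-11817)/176 = (-930 - 1590 + 0 + 0) - 1*(-11817/176) = -2520 + 11817/176 = -431703/176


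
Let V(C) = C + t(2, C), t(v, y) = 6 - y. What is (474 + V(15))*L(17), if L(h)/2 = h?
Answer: 16320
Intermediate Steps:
L(h) = 2*h
V(C) = 6 (V(C) = C + (6 - C) = 6)
(474 + V(15))*L(17) = (474 + 6)*(2*17) = 480*34 = 16320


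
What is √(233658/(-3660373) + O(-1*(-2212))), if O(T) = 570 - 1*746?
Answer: I*√2358961443281138/3660373 ≈ 13.269*I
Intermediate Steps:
O(T) = -176 (O(T) = 570 - 746 = -176)
√(233658/(-3660373) + O(-1*(-2212))) = √(233658/(-3660373) - 176) = √(233658*(-1/3660373) - 176) = √(-233658/3660373 - 176) = √(-644459306/3660373) = I*√2358961443281138/3660373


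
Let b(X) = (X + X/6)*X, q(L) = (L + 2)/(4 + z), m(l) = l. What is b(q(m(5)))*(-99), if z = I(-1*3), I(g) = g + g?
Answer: -11319/8 ≈ -1414.9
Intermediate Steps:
I(g) = 2*g
z = -6 (z = 2*(-1*3) = 2*(-3) = -6)
q(L) = -1 - L/2 (q(L) = (L + 2)/(4 - 6) = (2 + L)/(-2) = (2 + L)*(-½) = -1 - L/2)
b(X) = 7*X²/6 (b(X) = (X + X*(⅙))*X = (X + X/6)*X = (7*X/6)*X = 7*X²/6)
b(q(m(5)))*(-99) = (7*(-1 - ½*5)²/6)*(-99) = (7*(-1 - 5/2)²/6)*(-99) = (7*(-7/2)²/6)*(-99) = ((7/6)*(49/4))*(-99) = (343/24)*(-99) = -11319/8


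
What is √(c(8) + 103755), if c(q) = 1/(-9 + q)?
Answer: √103754 ≈ 322.11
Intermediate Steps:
√(c(8) + 103755) = √(1/(-9 + 8) + 103755) = √(1/(-1) + 103755) = √(-1 + 103755) = √103754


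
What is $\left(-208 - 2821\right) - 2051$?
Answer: $-5080$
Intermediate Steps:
$\left(-208 - 2821\right) - 2051 = -3029 - 2051 = -5080$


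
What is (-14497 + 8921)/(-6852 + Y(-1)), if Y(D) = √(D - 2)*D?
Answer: 12735584/15649969 - 5576*I*√3/46949907 ≈ 0.81378 - 0.00020571*I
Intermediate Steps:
Y(D) = D*√(-2 + D) (Y(D) = √(-2 + D)*D = D*√(-2 + D))
(-14497 + 8921)/(-6852 + Y(-1)) = (-14497 + 8921)/(-6852 - √(-2 - 1)) = -5576/(-6852 - √(-3)) = -5576/(-6852 - I*√3)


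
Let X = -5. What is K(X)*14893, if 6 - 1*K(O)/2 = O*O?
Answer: -565934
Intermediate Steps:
K(O) = 12 - 2*O² (K(O) = 12 - 2*O*O = 12 - 2*O²)
K(X)*14893 = (12 - 2*(-5)²)*14893 = (12 - 2*25)*14893 = (12 - 50)*14893 = -38*14893 = -565934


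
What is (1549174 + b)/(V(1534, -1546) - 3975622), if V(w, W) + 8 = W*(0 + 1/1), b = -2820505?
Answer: 43839/137144 ≈ 0.31966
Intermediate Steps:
V(w, W) = -8 + W (V(w, W) = -8 + W*(0 + 1/1) = -8 + W*(0 + 1) = -8 + W*1 = -8 + W)
(1549174 + b)/(V(1534, -1546) - 3975622) = (1549174 - 2820505)/((-8 - 1546) - 3975622) = -1271331/(-1554 - 3975622) = -1271331/(-3977176) = -1271331*(-1/3977176) = 43839/137144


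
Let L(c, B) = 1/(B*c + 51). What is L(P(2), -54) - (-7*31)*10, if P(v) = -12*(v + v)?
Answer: 5735311/2643 ≈ 2170.0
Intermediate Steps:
P(v) = -24*v
L(c, B) = 1/(51 + B*c)
L(P(2), -54) - (-7*31)*10 = 1/(51 - (-1296)*2) - (-7*31)*10 = 1/(51 - 54*(-48)) - (-217)*10 = 1/(51 + 2592) - 1*(-2170) = 1/2643 + 2170 = 5735311/2643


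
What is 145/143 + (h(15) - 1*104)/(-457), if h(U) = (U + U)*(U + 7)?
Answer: -13243/65351 ≈ -0.20264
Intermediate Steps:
h(U) = 2*U*(7 + U) (h(U) = (2*U)*(7 + U) = 2*U*(7 + U))
145/143 + (h(15) - 1*104)/(-457) = 145/143 + (2*15*(7 + 15) - 1*104)/(-457) = 145*(1/143) + (2*15*22 - 104)*(-1/457) = 145/143 + (660 - 104)*(-1/457) = 145/143 + 556*(-1/457) = 145/143 - 556/457 = -13243/65351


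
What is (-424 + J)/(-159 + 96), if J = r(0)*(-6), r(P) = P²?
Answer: 424/63 ≈ 6.7302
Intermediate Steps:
J = 0 (J = 0²*(-6) = 0*(-6) = 0)
(-424 + J)/(-159 + 96) = (-424 + 0)/(-159 + 96) = -424/(-63) = -424*(-1/63) = 424/63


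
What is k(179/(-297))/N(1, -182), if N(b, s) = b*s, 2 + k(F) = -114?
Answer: 58/91 ≈ 0.63736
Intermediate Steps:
k(F) = -116 (k(F) = -2 - 114 = -116)
k(179/(-297))/N(1, -182) = -116/(1*(-182)) = -116/(-182) = -116*(-1/182) = 58/91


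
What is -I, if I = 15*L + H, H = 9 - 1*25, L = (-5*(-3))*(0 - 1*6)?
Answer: 1366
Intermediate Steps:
L = -90 (L = 15*(0 - 6) = 15*(-6) = -90)
H = -16 (H = 9 - 25 = -16)
I = -1366 (I = 15*(-90) - 16 = -1350 - 16 = -1366)
-I = -1*(-1366) = 1366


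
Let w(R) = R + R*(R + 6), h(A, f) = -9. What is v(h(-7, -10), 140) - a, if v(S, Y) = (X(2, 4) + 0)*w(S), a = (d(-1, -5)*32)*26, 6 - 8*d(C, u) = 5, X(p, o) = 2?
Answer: -68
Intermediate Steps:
d(C, u) = 1/8 (d(C, u) = 3/4 - 1/8*5 = 3/4 - 5/8 = 1/8)
w(R) = R + R*(6 + R)
a = 104 (a = ((1/8)*32)*26 = 4*26 = 104)
v(S, Y) = 2*S*(7 + S) (v(S, Y) = (2 + 0)*(S*(7 + S)) = 2*(S*(7 + S)) = 2*S*(7 + S))
v(h(-7, -10), 140) - a = 2*(-9)*(7 - 9) - 1*104 = 2*(-9)*(-2) - 104 = 36 - 104 = -68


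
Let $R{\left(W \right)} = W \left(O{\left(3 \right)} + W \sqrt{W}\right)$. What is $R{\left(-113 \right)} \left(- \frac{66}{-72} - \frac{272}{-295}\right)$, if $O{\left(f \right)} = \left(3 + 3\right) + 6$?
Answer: $- \frac{735517}{295} + \frac{83113421 i \sqrt{113}}{3540} \approx -2493.3 + 2.4958 \cdot 10^{5} i$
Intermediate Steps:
$O{\left(f \right)} = 12$ ($O{\left(f \right)} = 6 + 6 = 12$)
$R{\left(W \right)} = W \left(12 + W^{\frac{3}{2}}\right)$ ($R{\left(W \right)} = W \left(12 + W \sqrt{W}\right) = W \left(12 + W^{\frac{3}{2}}\right)$)
$R{\left(-113 \right)} \left(- \frac{66}{-72} - \frac{272}{-295}\right) = \left(\left(-113\right)^{\frac{5}{2}} + 12 \left(-113\right)\right) \left(- \frac{66}{-72} - \frac{272}{-295}\right) = \left(12769 i \sqrt{113} - 1356\right) \left(\left(-66\right) \left(- \frac{1}{72}\right) - - \frac{272}{295}\right) = \left(-1356 + 12769 i \sqrt{113}\right) \left(\frac{11}{12} + \frac{272}{295}\right) = \left(-1356 + 12769 i \sqrt{113}\right) \frac{6509}{3540} = - \frac{735517}{295} + \frac{83113421 i \sqrt{113}}{3540}$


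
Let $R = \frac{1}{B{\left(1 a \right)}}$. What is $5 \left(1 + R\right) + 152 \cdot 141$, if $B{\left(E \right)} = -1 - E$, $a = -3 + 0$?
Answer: $\frac{42879}{2} \approx 21440.0$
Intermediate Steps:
$a = -3$
$R = \frac{1}{2}$ ($R = \frac{1}{-1 - 1 \left(-3\right)} = \frac{1}{-1 - -3} = \frac{1}{-1 + 3} = \frac{1}{2} \approx 0.5$)
$5 \left(1 + R\right) + 152 \cdot 141 = 5 \left(1 + \frac{1}{2}\right) + 152 \cdot 141 = 5 \cdot \frac{3}{2} + 21432 = \frac{15}{2} + 21432 = \frac{42879}{2}$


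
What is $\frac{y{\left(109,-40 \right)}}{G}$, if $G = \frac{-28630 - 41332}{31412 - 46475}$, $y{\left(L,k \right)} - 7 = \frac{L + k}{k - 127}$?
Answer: $\frac{8284650}{5841827} \approx 1.4182$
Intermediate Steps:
$y{\left(L,k \right)} = 7 + \frac{L + k}{-127 + k}$ ($y{\left(L,k \right)} = 7 + \frac{L + k}{k - 127} = 7 + \frac{L + k}{-127 + k}$)
$G = \frac{69962}{15063}$ ($G = - \frac{69962}{-15063} = \left(-69962\right) \left(- \frac{1}{15063}\right) = \frac{69962}{15063} \approx 4.6446$)
$\frac{y{\left(109,-40 \right)}}{G} = \frac{\frac{1}{-127 - 40} \left(-889 + 109 + 8 \left(-40\right)\right)}{\frac{69962}{15063}} = \frac{-889 + 109 - 320}{-167} \cdot \frac{15063}{69962} = \left(- \frac{1}{167}\right) \left(-1100\right) \frac{15063}{69962} = \frac{1100}{167} \cdot \frac{15063}{69962} = \frac{8284650}{5841827}$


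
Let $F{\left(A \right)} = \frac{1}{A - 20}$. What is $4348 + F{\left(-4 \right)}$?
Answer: $\frac{104351}{24} \approx 4348.0$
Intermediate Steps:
$F{\left(A \right)} = \frac{1}{-20 + A}$
$4348 + F{\left(-4 \right)} = 4348 + \frac{1}{-20 - 4} = 4348 + \frac{1}{-24} = 4348 - \frac{1}{24} = \frac{104351}{24}$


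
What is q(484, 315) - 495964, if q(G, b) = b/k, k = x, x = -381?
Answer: -62987533/127 ≈ -4.9597e+5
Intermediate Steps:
k = -381
q(G, b) = -b/381 (q(G, b) = b/(-381) = b*(-1/381) = -b/381)
q(484, 315) - 495964 = -1/381*315 - 495964 = -105/127 - 495964 = -62987533/127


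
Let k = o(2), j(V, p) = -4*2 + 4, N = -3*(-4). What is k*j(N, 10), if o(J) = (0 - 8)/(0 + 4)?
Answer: 8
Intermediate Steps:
N = 12
j(V, p) = -4 (j(V, p) = -8 + 4 = -4)
o(J) = -2 (o(J) = -8/4 = -8*1/4 = -2)
k = -2
k*j(N, 10) = -2*(-4) = 8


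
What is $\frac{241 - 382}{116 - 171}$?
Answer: $\frac{141}{55} \approx 2.5636$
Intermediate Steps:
$\frac{241 - 382}{116 - 171} = - \frac{141}{-55} = \left(-141\right) \left(- \frac{1}{55}\right) = \frac{141}{55}$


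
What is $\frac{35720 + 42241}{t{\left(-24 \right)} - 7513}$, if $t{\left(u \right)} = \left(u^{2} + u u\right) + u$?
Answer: $- \frac{77961}{6385} \approx -12.21$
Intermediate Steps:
$t{\left(u \right)} = u + 2 u^{2}$ ($t{\left(u \right)} = \left(u^{2} + u^{2}\right) + u = 2 u^{2} + u = u + 2 u^{2}$)
$\frac{35720 + 42241}{t{\left(-24 \right)} - 7513} = \frac{35720 + 42241}{- 24 \left(1 + 2 \left(-24\right)\right) - 7513} = \frac{77961}{- 24 \left(1 - 48\right) - 7513} = \frac{77961}{\left(-24\right) \left(-47\right) - 7513} = \frac{77961}{1128 - 7513} = \frac{77961}{-6385} = 77961 \left(- \frac{1}{6385}\right) = - \frac{77961}{6385}$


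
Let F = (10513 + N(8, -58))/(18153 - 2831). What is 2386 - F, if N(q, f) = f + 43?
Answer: 18273897/7661 ≈ 2385.3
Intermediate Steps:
N(q, f) = 43 + f
F = 5249/7661 (F = (10513 + (43 - 58))/(18153 - 2831) = (10513 - 15)/15322 = 10498*(1/15322) = 5249/7661 ≈ 0.68516)
2386 - F = 2386 - 1*5249/7661 = 2386 - 5249/7661 = 18273897/7661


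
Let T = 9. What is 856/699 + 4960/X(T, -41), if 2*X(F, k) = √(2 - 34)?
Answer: 856/699 - 1240*I*√2 ≈ 1.2246 - 1753.6*I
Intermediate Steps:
X(F, k) = 2*I*√2 (X(F, k) = √(2 - 34)/2 = √(-32)/2 = (4*I*√2)/2 = 2*I*√2)
856/699 + 4960/X(T, -41) = 856/699 + 4960/((2*I*√2)) = 856*(1/699) + 4960*(-I*√2/4) = 856/699 - 1240*I*√2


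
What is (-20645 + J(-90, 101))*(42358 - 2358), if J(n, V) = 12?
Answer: -825320000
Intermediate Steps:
(-20645 + J(-90, 101))*(42358 - 2358) = (-20645 + 12)*(42358 - 2358) = -20633*40000 = -825320000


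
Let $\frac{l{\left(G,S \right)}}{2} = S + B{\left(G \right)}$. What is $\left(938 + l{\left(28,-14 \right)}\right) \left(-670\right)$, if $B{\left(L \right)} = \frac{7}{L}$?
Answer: $-610035$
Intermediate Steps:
$l{\left(G,S \right)} = 2 S + \frac{14}{G}$ ($l{\left(G,S \right)} = 2 \left(S + \frac{7}{G}\right) = 2 S + \frac{14}{G}$)
$\left(938 + l{\left(28,-14 \right)}\right) \left(-670\right) = \left(938 + \left(2 \left(-14\right) + \frac{14}{28}\right)\right) \left(-670\right) = \left(938 + \left(-28 + 14 \cdot \frac{1}{28}\right)\right) \left(-670\right) = \left(938 + \left(-28 + \frac{1}{2}\right)\right) \left(-670\right) = \left(938 - \frac{55}{2}\right) \left(-670\right) = \frac{1821}{2} \left(-670\right) = -610035$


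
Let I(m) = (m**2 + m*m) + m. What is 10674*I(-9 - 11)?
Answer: 8325720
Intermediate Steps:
I(m) = m + 2*m**2 (I(m) = (m**2 + m**2) + m = 2*m**2 + m = m + 2*m**2)
10674*I(-9 - 11) = 10674*((-9 - 11)*(1 + 2*(-9 - 11))) = 10674*(-20*(1 + 2*(-20))) = 10674*(-20*(1 - 40)) = 10674*(-20*(-39)) = 10674*780 = 8325720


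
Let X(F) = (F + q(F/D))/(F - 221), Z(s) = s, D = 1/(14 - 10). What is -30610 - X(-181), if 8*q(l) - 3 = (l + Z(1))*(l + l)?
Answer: -97396301/3216 ≈ -30285.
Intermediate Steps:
D = 1/4 ≈ 0.25000
q(l) = 3/8 + l*(1 + l)/4 (q(l) = 3/8 + ((l + 1)*(l + l))/8 = 3/8 + ((1 + l)*(2*l))/8 = 3/8 + (2*l*(1 + l))/8 = 3/8 + l*(1 + l)/4)
X(F) = (3/8 + 2*F + 4*F**2)/(-221 + F) (X(F) = (F + (3/8 + (F/(1/4))/4 + (F/(1/4))**2/4))/(F - 221) = (F + (3/8 + (F*4)/4 + (F*4)**2/4))/(-221 + F) = (F + (3/8 + (4*F)/4 + (4*F)**2/4))/(-221 + F) = (F + (3/8 + F + (16*F**2)/4))/(-221 + F) = (F + (3/8 + F + 4*F**2))/(-221 + F) = (3/8 + 2*F + 4*F**2)/(-221 + F))
-30610 - X(-181) = -30610 - (3 + 16*(-181) + 32*(-181)**2)/(8*(-221 - 181)) = -30610 - (3 - 2896 + 32*32761)/(8*(-402)) = -30610 - (-1)*(3 - 2896 + 1048352)/(8*402) = -30610 - (-1)*1045459/(8*402) = -30610 - 1*(-1045459/3216) = -30610 + 1045459/3216 = -97396301/3216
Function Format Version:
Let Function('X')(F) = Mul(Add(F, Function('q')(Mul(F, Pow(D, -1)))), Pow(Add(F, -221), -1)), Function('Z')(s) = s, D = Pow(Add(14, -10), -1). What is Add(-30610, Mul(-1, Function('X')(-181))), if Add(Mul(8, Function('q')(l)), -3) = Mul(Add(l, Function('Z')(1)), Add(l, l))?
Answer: Rational(-97396301, 3216) ≈ -30285.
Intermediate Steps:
D = Rational(1, 4) (D = Pow(4, -1) = Rational(1, 4) ≈ 0.25000)
Function('q')(l) = Add(Rational(3, 8), Mul(Rational(1, 4), l, Add(1, l))) (Function('q')(l) = Add(Rational(3, 8), Mul(Rational(1, 8), Mul(Add(l, 1), Add(l, l)))) = Add(Rational(3, 8), Mul(Rational(1, 8), Mul(Add(1, l), Mul(2, l)))) = Add(Rational(3, 8), Mul(Rational(1, 8), Mul(2, l, Add(1, l)))) = Add(Rational(3, 8), Mul(Rational(1, 4), l, Add(1, l))))
Function('X')(F) = Mul(Pow(Add(-221, F), -1), Add(Rational(3, 8), Mul(2, F), Mul(4, Pow(F, 2)))) (Function('X')(F) = Mul(Add(F, Add(Rational(3, 8), Mul(Rational(1, 4), Mul(F, Pow(Rational(1, 4), -1))), Mul(Rational(1, 4), Pow(Mul(F, Pow(Rational(1, 4), -1)), 2)))), Pow(Add(F, -221), -1)) = Mul(Add(F, Add(Rational(3, 8), Mul(Rational(1, 4), Mul(F, 4)), Mul(Rational(1, 4), Pow(Mul(F, 4), 2)))), Pow(Add(-221, F), -1)) = Mul(Add(F, Add(Rational(3, 8), Mul(Rational(1, 4), Mul(4, F)), Mul(Rational(1, 4), Pow(Mul(4, F), 2)))), Pow(Add(-221, F), -1)) = Mul(Add(F, Add(Rational(3, 8), F, Mul(Rational(1, 4), Mul(16, Pow(F, 2))))), Pow(Add(-221, F), -1)) = Mul(Add(F, Add(Rational(3, 8), F, Mul(4, Pow(F, 2)))), Pow(Add(-221, F), -1)) = Mul(Add(Rational(3, 8), Mul(2, F), Mul(4, Pow(F, 2))), Pow(Add(-221, F), -1)) = Mul(Pow(Add(-221, F), -1), Add(Rational(3, 8), Mul(2, F), Mul(4, Pow(F, 2)))))
Add(-30610, Mul(-1, Function('X')(-181))) = Add(-30610, Mul(-1, Mul(Rational(1, 8), Pow(Add(-221, -181), -1), Add(3, Mul(16, -181), Mul(32, Pow(-181, 2)))))) = Add(-30610, Mul(-1, Mul(Rational(1, 8), Pow(-402, -1), Add(3, -2896, Mul(32, 32761))))) = Add(-30610, Mul(-1, Mul(Rational(1, 8), Rational(-1, 402), Add(3, -2896, 1048352)))) = Add(-30610, Mul(-1, Mul(Rational(1, 8), Rational(-1, 402), 1045459))) = Add(-30610, Mul(-1, Rational(-1045459, 3216))) = Add(-30610, Rational(1045459, 3216)) = Rational(-97396301, 3216)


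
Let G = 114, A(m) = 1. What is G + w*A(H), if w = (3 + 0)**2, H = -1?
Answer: 123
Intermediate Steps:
w = 9 (w = 3**2 = 9)
G + w*A(H) = 114 + 9*1 = 114 + 9 = 123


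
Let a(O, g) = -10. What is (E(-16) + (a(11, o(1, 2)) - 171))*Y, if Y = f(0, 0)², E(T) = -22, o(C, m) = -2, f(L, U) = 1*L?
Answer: 0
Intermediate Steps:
f(L, U) = L
Y = 0 (Y = 0² = 0)
(E(-16) + (a(11, o(1, 2)) - 171))*Y = (-22 + (-10 - 171))*0 = (-22 - 181)*0 = -203*0 = 0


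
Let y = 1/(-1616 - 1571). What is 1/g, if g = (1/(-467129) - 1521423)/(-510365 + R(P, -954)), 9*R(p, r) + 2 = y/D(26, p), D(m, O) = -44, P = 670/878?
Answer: 100293756249040705/298980457268884512 ≈ 0.33545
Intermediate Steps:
P = 335/439 (P = 670*(1/878) = 335/439 ≈ 0.76310)
y = -1/3187 (y = 1/(-3187) = -1/3187 ≈ -0.00031377)
R(p, r) = -93485/420684 (R(p, r) = -2/9 + (-1/3187/(-44))/9 = -2/9 + (-1/3187*(-1/44))/9 = -2/9 + (⅑)*(1/140228) = -2/9 + 1/1262052 = -93485/420684)
g = 298980457268884512/100293756249040705 (g = (1/(-467129) - 1521423)/(-510365 - 93485/420684) = (-1/467129 - 1521423)/(-214702483145/420684) = -710700804568/467129*(-420684/214702483145) = 298980457268884512/100293756249040705 ≈ 2.9810)
1/g = 1/(298980457268884512/100293756249040705) = 100293756249040705/298980457268884512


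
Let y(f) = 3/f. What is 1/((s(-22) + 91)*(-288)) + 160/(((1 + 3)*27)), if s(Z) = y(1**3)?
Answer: 120317/81216 ≈ 1.4814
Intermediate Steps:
s(Z) = 3 (s(Z) = 3/(1**3) = 3/1 = 3*1 = 3)
1/((s(-22) + 91)*(-288)) + 160/(((1 + 3)*27)) = 1/((3 + 91)*(-288)) + 160/(((1 + 3)*27)) = -1/288/94 + 160/((4*27)) = (1/94)*(-1/288) + 160/108 = -1/27072 + 160*(1/108) = -1/27072 + 40/27 = 120317/81216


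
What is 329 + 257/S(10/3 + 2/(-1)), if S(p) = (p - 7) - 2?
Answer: 6796/23 ≈ 295.48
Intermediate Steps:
S(p) = -9 + p (S(p) = (-7 + p) - 2 = -9 + p)
329 + 257/S(10/3 + 2/(-1)) = 329 + 257/(-9 + (10/3 + 2/(-1))) = 329 + 257/(-9 + (10*(⅓) + 2*(-1))) = 329 + 257/(-9 + (10/3 - 2)) = 329 + 257/(-9 + 4/3) = 329 + 257/(-23/3) = 329 - 3/23*257 = 329 - 771/23 = 6796/23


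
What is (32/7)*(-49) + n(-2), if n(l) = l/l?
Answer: -223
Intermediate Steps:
n(l) = 1
(32/7)*(-49) + n(-2) = (32/7)*(-49) + 1 = -224 + 1 = -223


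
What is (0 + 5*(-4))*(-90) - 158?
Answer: 1642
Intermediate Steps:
(0 + 5*(-4))*(-90) - 158 = (0 - 20)*(-90) - 158 = -20*(-90) - 158 = 1800 - 158 = 1642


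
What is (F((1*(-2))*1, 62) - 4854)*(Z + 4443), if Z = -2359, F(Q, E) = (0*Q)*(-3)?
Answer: -10115736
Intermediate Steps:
F(Q, E) = 0 (F(Q, E) = 0*(-3) = 0)
(F((1*(-2))*1, 62) - 4854)*(Z + 4443) = (0 - 4854)*(-2359 + 4443) = -4854*2084 = -10115736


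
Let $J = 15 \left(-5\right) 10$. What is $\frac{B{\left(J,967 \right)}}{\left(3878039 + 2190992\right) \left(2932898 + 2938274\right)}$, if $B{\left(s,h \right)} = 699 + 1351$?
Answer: $\frac{1025}{17816162437166} \approx 5.7532 \cdot 10^{-11}$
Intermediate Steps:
$J = -750$ ($J = \left(-75\right) 10 = -750$)
$B{\left(s,h \right)} = 2050$
$\frac{B{\left(J,967 \right)}}{\left(3878039 + 2190992\right) \left(2932898 + 2938274\right)} = \frac{2050}{\left(3878039 + 2190992\right) \left(2932898 + 2938274\right)} = \frac{2050}{6069031 \cdot 5871172} = \frac{2050}{35632324874332} = 2050 \cdot \frac{1}{35632324874332} = \frac{1025}{17816162437166}$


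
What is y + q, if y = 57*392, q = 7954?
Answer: 30298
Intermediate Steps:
y = 22344
y + q = 22344 + 7954 = 30298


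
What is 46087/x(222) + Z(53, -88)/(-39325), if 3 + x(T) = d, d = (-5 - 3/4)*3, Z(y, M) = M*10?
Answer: -131807524/57915 ≈ -2275.9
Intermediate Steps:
Z(y, M) = 10*M
d = -69/4 (d = (-5 - 3*1/4)*3 = (-5 - 3/4)*3 = -23/4*3 = -69/4 ≈ -17.250)
x(T) = -81/4 (x(T) = -3 - 69/4 = -81/4)
46087/x(222) + Z(53, -88)/(-39325) = 46087/(-81/4) + (10*(-88))/(-39325) = 46087*(-4/81) - 880*(-1/39325) = -184348/81 + 16/715 = -131807524/57915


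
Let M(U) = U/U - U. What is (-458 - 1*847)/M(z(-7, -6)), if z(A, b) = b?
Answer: -1305/7 ≈ -186.43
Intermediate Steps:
M(U) = 1 - U
(-458 - 1*847)/M(z(-7, -6)) = (-458 - 1*847)/(1 - 1*(-6)) = (-458 - 847)/(1 + 6) = -1305/7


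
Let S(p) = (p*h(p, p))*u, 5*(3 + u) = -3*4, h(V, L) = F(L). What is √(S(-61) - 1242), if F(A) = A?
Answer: 9*I*√6585/5 ≈ 146.07*I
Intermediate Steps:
h(V, L) = L
u = -27/5 (u = -3 + (-3*4)/5 = -3 + (⅕)*(-12) = -3 - 12/5 = -27/5 ≈ -5.4000)
S(p) = -27*p²/5 (S(p) = (p*p)*(-27/5) = p²*(-27/5) = -27*p²/5)
√(S(-61) - 1242) = √(-27/5*(-61)² - 1242) = √(-27/5*3721 - 1242) = √(-100467/5 - 1242) = √(-106677/5) = 9*I*√6585/5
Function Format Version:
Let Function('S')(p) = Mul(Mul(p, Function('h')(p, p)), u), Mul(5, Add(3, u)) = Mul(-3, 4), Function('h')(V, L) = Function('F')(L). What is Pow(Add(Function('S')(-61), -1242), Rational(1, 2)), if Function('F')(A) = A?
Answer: Mul(Rational(9, 5), I, Pow(6585, Rational(1, 2))) ≈ Mul(146.07, I)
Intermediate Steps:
Function('h')(V, L) = L
u = Rational(-27, 5) (u = Add(-3, Mul(Rational(1, 5), Mul(-3, 4))) = Add(-3, Mul(Rational(1, 5), -12)) = Add(-3, Rational(-12, 5)) = Rational(-27, 5) ≈ -5.4000)
Function('S')(p) = Mul(Rational(-27, 5), Pow(p, 2)) (Function('S')(p) = Mul(Mul(p, p), Rational(-27, 5)) = Mul(Pow(p, 2), Rational(-27, 5)) = Mul(Rational(-27, 5), Pow(p, 2)))
Pow(Add(Function('S')(-61), -1242), Rational(1, 2)) = Pow(Add(Mul(Rational(-27, 5), Pow(-61, 2)), -1242), Rational(1, 2)) = Pow(Add(Mul(Rational(-27, 5), 3721), -1242), Rational(1, 2)) = Pow(Add(Rational(-100467, 5), -1242), Rational(1, 2)) = Pow(Rational(-106677, 5), Rational(1, 2)) = Mul(Rational(9, 5), I, Pow(6585, Rational(1, 2)))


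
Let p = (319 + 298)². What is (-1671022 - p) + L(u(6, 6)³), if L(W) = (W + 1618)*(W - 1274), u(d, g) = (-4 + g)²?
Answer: -4086931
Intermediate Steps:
p = 380689 (p = 617² = 380689)
L(W) = (-1274 + W)*(1618 + W) (L(W) = (1618 + W)*(-1274 + W) = (-1274 + W)*(1618 + W))
(-1671022 - p) + L(u(6, 6)³) = (-1671022 - 1*380689) + (-2061332 + (((-4 + 6)²)³)² + 344*((-4 + 6)²)³) = (-1671022 - 380689) + (-2061332 + ((2²)³)² + 344*(2²)³) = -2051711 + (-2061332 + (4³)² + 344*4³) = -2051711 + (-2061332 + 64² + 344*64) = -2051711 + (-2061332 + 4096 + 22016) = -2051711 - 2035220 = -4086931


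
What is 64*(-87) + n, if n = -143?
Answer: -5711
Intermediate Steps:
64*(-87) + n = 64*(-87) - 143 = -5568 - 143 = -5711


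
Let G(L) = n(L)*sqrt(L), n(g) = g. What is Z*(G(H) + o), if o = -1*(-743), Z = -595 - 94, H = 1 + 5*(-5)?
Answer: -511927 + 33072*I*sqrt(6) ≈ -5.1193e+5 + 81010.0*I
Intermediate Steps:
H = -24 (H = 1 - 25 = -24)
G(L) = L**(3/2) (G(L) = L*sqrt(L) = L**(3/2))
Z = -689
o = 743
Z*(G(H) + o) = -689*((-24)**(3/2) + 743) = -689*(-48*I*sqrt(6) + 743) = -689*(743 - 48*I*sqrt(6)) = -511927 + 33072*I*sqrt(6)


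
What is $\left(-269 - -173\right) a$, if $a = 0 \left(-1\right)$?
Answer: $0$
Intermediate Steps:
$a = 0$
$\left(-269 - -173\right) a = \left(-269 - -173\right) 0 = \left(-269 + 173\right) 0 = \left(-96\right) 0 = 0$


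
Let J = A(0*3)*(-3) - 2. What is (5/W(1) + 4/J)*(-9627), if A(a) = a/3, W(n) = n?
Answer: -28881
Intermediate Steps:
A(a) = a/3 (A(a) = a*(⅓) = a/3)
J = -2 (J = ((0*3)/3)*(-3) - 2 = ((⅓)*0)*(-3) - 2 = 0*(-3) - 2 = 0 - 2 = -2)
(5/W(1) + 4/J)*(-9627) = (5/1 + 4/(-2))*(-9627) = (5*1 + 4*(-½))*(-9627) = (5 - 2)*(-9627) = 3*(-9627) = -28881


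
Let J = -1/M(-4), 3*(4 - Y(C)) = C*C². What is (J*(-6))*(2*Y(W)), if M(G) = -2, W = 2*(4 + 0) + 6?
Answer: 5464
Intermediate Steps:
W = 14 (W = 2*4 + 6 = 8 + 6 = 14)
Y(C) = 4 - C³/3 (Y(C) = 4 - C*C²/3 = 4 - C³/3)
J = ½ (J = -1/(-2) = -1*(-½) = ½ ≈ 0.50000)
(J*(-6))*(2*Y(W)) = ((½)*(-6))*(2*(4 - ⅓*14³)) = -6*(4 - ⅓*2744) = -6*(4 - 2744/3) = -6*(-2732)/3 = -3*(-5464/3) = 5464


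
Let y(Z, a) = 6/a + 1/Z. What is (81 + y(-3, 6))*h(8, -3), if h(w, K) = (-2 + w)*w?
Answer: 3920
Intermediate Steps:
y(Z, a) = 1/Z + 6/a (y(Z, a) = 6/a + 1/Z = 1/Z + 6/a)
h(w, K) = w*(-2 + w)
(81 + y(-3, 6))*h(8, -3) = (81 + (1/(-3) + 6/6))*(8*(-2 + 8)) = (81 + (-1/3 + 6*(1/6)))*(8*6) = (81 + (-1/3 + 1))*48 = (81 + 2/3)*48 = (245/3)*48 = 3920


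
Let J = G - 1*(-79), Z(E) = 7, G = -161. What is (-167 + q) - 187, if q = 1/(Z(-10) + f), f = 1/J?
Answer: -202760/573 ≈ -353.86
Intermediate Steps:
J = -82 (J = -161 - 1*(-79) = -161 + 79 = -82)
f = -1/82 (f = 1/(-82) = -1/82 ≈ -0.012195)
q = 82/573 (q = 1/(7 - 1/82) = 1/(573/82) = 82/573 ≈ 0.14311)
(-167 + q) - 187 = (-167 + 82/573) - 187 = -95609/573 - 187 = -202760/573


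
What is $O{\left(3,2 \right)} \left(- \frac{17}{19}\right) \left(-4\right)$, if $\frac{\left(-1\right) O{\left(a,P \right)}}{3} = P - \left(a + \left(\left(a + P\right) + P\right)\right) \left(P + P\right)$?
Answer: $408$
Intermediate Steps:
$O{\left(a,P \right)} = - 3 P + 6 P \left(2 P + 2 a\right)$ ($O{\left(a,P \right)} = - 3 \left(P - \left(a + \left(\left(a + P\right) + P\right)\right) \left(P + P\right)\right) = - 3 \left(P - \left(a + \left(\left(P + a\right) + P\right)\right) 2 P\right) = - 3 \left(P - \left(a + \left(a + 2 P\right)\right) 2 P\right) = - 3 \left(P - \left(2 P + 2 a\right) 2 P\right) = - 3 \left(P - 2 P \left(2 P + 2 a\right)\right) = - 3 P + 6 P \left(2 P + 2 a\right)$)
$O{\left(3,2 \right)} \left(- \frac{17}{19}\right) \left(-4\right) = 3 \cdot 2 \left(-1 + 4 \cdot 2 + 4 \cdot 3\right) \left(- \frac{17}{19}\right) \left(-4\right) = 3 \cdot 2 \left(-1 + 8 + 12\right) \left(\left(-17\right) \frac{1}{19}\right) \left(-4\right) = 3 \cdot 2 \cdot 19 \left(- \frac{17}{19}\right) \left(-4\right) = 114 \left(- \frac{17}{19}\right) \left(-4\right) = \left(-102\right) \left(-4\right) = 408$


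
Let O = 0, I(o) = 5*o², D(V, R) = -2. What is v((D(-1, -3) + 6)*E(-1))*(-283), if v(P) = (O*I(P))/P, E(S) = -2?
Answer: 0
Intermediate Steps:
v(P) = 0 (v(P) = (0*(5*P²))/P = 0/P = 0)
v((D(-1, -3) + 6)*E(-1))*(-283) = 0*(-283) = 0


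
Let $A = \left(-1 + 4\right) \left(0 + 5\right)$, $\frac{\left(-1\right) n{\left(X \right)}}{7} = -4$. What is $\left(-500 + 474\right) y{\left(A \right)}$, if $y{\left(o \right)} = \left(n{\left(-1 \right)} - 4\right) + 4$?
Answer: $-728$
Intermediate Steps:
$n{\left(X \right)} = 28$ ($n{\left(X \right)} = \left(-7\right) \left(-4\right) = 28$)
$A = 15$ ($A = 3 \cdot 5 = 15$)
$y{\left(o \right)} = 28$ ($y{\left(o \right)} = \left(28 - 4\right) + 4 = 24 + 4 = 28$)
$\left(-500 + 474\right) y{\left(A \right)} = \left(-500 + 474\right) 28 = \left(-26\right) 28 = -728$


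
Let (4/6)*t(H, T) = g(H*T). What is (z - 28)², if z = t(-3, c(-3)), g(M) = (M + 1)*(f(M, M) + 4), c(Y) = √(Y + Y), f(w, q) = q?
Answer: 15143/2 + 4635*I*√6 ≈ 7571.5 + 11353.0*I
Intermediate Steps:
c(Y) = √2*√Y (c(Y) = √(2*Y) = √2*√Y)
g(M) = (1 + M)*(4 + M) (g(M) = (M + 1)*(M + 4) = (1 + M)*(4 + M))
t(H, T) = 6 + 3*H²*T²/2 + 15*H*T/2 (t(H, T) = 3*(4 + (H*T)² + 5*(H*T))/2 = 3*(4 + H²*T² + 5*H*T)/2 = 6 + 3*H²*T²/2 + 15*H*T/2)
z = -75 - 45*I*√6/2 (z = 6 + (3/2)*(-3)²*(√2*√(-3))² + (15/2)*(-3)*(√2*√(-3)) = 6 + (3/2)*9*(√2*(I*√3))² + (15/2)*(-3)*(√2*(I*√3)) = 6 + (3/2)*9*(I*√6)² + (15/2)*(-3)*(I*√6) = 6 + (3/2)*9*(-6) - 45*I*√6/2 = 6 - 81 - 45*I*√6/2 = -75 - 45*I*√6/2 ≈ -75.0 - 55.114*I)
(z - 28)² = ((-75 - 45*I*√6/2) - 28)² = (-103 - 45*I*√6/2)²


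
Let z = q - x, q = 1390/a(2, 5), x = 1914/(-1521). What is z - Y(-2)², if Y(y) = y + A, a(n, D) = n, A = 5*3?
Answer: 267320/507 ≈ 527.26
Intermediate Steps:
A = 15
Y(y) = 15 + y (Y(y) = y + 15 = 15 + y)
x = -638/507 (x = 1914*(-1/1521) = -638/507 ≈ -1.2584)
q = 695 (q = 1390/2 = 1390*(½) = 695)
z = 353003/507 (z = 695 - 1*(-638/507) = 695 + 638/507 = 353003/507 ≈ 696.26)
z - Y(-2)² = 353003/507 - (15 - 2)² = 353003/507 - 1*13² = 353003/507 - 1*169 = 353003/507 - 169 = 267320/507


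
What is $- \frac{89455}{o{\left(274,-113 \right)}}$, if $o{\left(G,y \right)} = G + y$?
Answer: $- \frac{89455}{161} \approx -555.62$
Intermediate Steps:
$- \frac{89455}{o{\left(274,-113 \right)}} = - \frac{89455}{274 - 113} = - \frac{89455}{161}$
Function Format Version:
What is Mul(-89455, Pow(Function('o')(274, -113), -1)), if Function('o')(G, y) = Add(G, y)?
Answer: Rational(-89455, 161) ≈ -555.62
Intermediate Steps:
Mul(-89455, Pow(Function('o')(274, -113), -1)) = Mul(-89455, Pow(Add(274, -113), -1)) = Mul(-89455, Pow(161, -1)) = Mul(-89455, Rational(1, 161)) = Rational(-89455, 161)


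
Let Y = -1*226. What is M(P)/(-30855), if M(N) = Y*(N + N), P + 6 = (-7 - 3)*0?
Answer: -904/10285 ≈ -0.087895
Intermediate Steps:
P = -6 (P = -6 + (-7 - 3)*0 = -6 - 10*0 = -6 + 0 = -6)
Y = -226
M(N) = -452*N (M(N) = -226*(N + N) = -452*N)
M(P)/(-30855) = -452*(-6)/(-30855) = 2712*(-1/30855) = -904/10285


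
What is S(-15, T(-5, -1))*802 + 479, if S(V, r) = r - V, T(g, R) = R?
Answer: 11707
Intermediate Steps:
S(-15, T(-5, -1))*802 + 479 = (-1 - 1*(-15))*802 + 479 = (-1 + 15)*802 + 479 = 14*802 + 479 = 11228 + 479 = 11707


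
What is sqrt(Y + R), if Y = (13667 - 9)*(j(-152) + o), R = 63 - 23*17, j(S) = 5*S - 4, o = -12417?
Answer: I*sqrt(180026426) ≈ 13417.0*I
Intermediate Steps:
j(S) = -4 + 5*S
R = -328 (R = 63 - 391 = -328)
Y = -180026098 (Y = (13667 - 9)*((-4 + 5*(-152)) - 12417) = 13658*((-4 - 760) - 12417) = 13658*(-764 - 12417) = 13658*(-13181) = -180026098)
sqrt(Y + R) = sqrt(-180026098 - 328) = sqrt(-180026426) = I*sqrt(180026426)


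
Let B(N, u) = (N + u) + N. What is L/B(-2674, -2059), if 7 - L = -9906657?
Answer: -9906664/7407 ≈ -1337.5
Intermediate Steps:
L = 9906664 (L = 7 - 1*(-9906657) = 7 + 9906657 = 9906664)
B(N, u) = u + 2*N
L/B(-2674, -2059) = 9906664/(-2059 + 2*(-2674)) = 9906664/(-2059 - 5348) = 9906664/(-7407) = 9906664*(-1/7407) = -9906664/7407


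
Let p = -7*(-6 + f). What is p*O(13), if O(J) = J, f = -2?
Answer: 728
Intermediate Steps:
p = 56 (p = -7*(-6 - 2) = -7*(-8) = 56)
p*O(13) = 56*13 = 728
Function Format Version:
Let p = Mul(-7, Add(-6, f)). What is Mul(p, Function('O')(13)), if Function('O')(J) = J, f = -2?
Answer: 728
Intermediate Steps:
p = 56 (p = Mul(-7, Add(-6, -2)) = Mul(-7, -8) = 56)
Mul(p, Function('O')(13)) = Mul(56, 13) = 728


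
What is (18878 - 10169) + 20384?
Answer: 29093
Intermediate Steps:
(18878 - 10169) + 20384 = 8709 + 20384 = 29093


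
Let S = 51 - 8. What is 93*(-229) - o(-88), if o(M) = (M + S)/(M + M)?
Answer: -3748317/176 ≈ -21297.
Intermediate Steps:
S = 43
o(M) = (43 + M)/(2*M) (o(M) = (M + 43)/(M + M) = (43 + M)/((2*M)) = (43 + M)*(1/(2*M)) = (43 + M)/(2*M))
93*(-229) - o(-88) = 93*(-229) - (43 - 88)/(2*(-88)) = -21297 - (-1)*(-45)/(2*88) = -21297 - 1*45/176 = -21297 - 45/176 = -3748317/176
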